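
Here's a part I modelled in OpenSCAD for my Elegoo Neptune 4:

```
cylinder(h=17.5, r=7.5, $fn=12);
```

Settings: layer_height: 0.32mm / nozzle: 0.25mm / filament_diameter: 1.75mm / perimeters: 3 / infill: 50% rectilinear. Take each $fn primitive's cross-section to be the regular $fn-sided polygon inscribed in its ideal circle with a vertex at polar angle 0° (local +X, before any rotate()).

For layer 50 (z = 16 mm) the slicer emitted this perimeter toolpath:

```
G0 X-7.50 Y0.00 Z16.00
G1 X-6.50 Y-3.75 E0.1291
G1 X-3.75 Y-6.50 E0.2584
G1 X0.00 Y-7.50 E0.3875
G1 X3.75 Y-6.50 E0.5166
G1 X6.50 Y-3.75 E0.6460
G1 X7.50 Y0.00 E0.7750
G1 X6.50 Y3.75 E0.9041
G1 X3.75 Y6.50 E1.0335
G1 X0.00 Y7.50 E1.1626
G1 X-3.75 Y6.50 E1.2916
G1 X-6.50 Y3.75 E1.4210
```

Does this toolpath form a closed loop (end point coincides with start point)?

no

Start point (G0): (-7.50, 0.00). End point (last G1): the path does not return to the start — open.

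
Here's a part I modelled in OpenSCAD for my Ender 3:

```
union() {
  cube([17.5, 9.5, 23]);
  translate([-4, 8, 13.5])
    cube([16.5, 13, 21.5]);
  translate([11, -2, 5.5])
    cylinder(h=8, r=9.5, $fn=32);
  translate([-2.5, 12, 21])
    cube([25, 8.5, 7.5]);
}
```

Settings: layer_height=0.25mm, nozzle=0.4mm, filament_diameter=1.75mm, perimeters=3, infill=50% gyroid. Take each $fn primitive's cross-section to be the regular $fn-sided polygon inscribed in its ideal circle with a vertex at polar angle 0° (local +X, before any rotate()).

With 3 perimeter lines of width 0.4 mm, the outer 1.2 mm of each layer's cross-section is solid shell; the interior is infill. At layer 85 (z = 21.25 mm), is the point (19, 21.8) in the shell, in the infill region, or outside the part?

At z = 21.25 mm: the 17.5×9.5 cube contributes its full rectangle; the cube at (-4, 8) is present — its section is the full 16.5×13 rectangle; the cylinder at (11, -2) does not reach this height (z outside [5.5, 13.5]); the cube at (-2.5, 12) (footprint 25×8.5) is included at this height; Merging all regions: the regions partially overlap (shared area 146.25 mm²), so overlapping operands fuse into one piece — 1 connected region. Overall, the cross-section is a single solid region. The nearest boundary edge runs (12.50, 20.50)→(22.50, 20.50); distance from the point to it = 1.30 mm. The point is not inside any of the regions above, so it lies outside the cross-section (1.30 mm from the nearest boundary).

outside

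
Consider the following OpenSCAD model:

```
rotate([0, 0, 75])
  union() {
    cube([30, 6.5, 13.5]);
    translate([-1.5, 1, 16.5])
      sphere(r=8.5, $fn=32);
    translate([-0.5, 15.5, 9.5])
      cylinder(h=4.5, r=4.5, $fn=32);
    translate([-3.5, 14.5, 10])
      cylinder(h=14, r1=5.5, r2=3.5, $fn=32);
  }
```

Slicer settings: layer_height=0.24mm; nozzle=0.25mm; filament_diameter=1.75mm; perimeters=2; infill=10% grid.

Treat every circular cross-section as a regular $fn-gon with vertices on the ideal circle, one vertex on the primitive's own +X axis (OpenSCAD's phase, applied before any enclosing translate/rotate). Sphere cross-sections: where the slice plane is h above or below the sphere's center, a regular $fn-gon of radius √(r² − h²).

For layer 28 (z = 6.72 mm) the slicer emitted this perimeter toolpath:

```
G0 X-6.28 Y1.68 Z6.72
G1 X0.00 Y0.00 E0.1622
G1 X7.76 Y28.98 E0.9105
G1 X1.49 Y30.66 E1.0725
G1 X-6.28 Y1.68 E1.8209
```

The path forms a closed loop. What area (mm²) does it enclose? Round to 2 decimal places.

Apply the shoelace formula to the sequence of (X, Y) vertices; enclosed area = 194.89 mm².

194.89 mm²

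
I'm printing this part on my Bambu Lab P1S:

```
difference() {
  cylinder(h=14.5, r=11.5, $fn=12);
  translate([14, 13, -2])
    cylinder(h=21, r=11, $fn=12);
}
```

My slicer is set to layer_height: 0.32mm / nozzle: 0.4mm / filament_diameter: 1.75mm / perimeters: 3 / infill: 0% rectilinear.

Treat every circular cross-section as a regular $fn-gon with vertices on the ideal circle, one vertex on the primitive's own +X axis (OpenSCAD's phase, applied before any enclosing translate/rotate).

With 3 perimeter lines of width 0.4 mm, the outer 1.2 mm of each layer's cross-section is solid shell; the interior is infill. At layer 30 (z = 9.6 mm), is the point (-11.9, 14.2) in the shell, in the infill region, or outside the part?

At z = 9.6 mm: the cylinder: section is a regular 12-gon, circumradius r=11.5; the cylinder at (14, 13): section is a regular 12-gon, circumradius r=11; Subtracting the remaining from the first: starting from the r=11.5 cylinder, the r=11 cylinder at (14, 13) partially overlaps it — only the 21.28 mm² overlap (of its 363.00 mm²) is removed, clipping the outline — 1 connected region. Overall, the cross-section is a single solid region. The nearest boundary edge runs (-9.96, 5.75)→(-5.75, 9.96); distance from the point to it = 7.35 mm. The point is not inside any of the regions above, so it lies outside the cross-section (7.35 mm from the nearest boundary).

outside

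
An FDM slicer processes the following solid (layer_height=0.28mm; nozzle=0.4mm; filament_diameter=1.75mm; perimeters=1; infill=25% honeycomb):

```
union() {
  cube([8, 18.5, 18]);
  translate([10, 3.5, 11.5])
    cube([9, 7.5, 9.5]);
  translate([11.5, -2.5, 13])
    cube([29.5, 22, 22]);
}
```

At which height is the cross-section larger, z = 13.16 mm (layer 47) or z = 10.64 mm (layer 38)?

Layer 47 (z = 13.16): the 8×18.5 cube contributes its full rectangle (area 148.00 mm²); the cube at (10, 3.5) is present — its section is the full 9×7.5 rectangle (area 67.50 mm²); the cube at (11.5, -2.5) (footprint 29.5×22) is included at this height (area 649.00 mm²); Combining (union): the regions partially overlap — summed areas 864.50 mm² minus the doubly-counted overlap 56.25 mm² gives 808.25 mm² — area = 808.25 mm². So its area = 808.25 mm². Layer 38 (z = 10.64): the cube is present — its section is the full 8×18.5 rectangle (area 148.00 mm²); the cube at (10, 3.5) is not intersected at this z (z outside [11.5, 21]); the cube at (11.5, -2.5) is absent (z outside [13, 35]); Taking the union: only the 8×18.5 cube is present, so the union is just that shape — area = 148.00 mm². So its area = 148.00 mm². Layer 47 is larger (808.25 vs 148.00 mm²).

layer 47 (z = 13.16 mm)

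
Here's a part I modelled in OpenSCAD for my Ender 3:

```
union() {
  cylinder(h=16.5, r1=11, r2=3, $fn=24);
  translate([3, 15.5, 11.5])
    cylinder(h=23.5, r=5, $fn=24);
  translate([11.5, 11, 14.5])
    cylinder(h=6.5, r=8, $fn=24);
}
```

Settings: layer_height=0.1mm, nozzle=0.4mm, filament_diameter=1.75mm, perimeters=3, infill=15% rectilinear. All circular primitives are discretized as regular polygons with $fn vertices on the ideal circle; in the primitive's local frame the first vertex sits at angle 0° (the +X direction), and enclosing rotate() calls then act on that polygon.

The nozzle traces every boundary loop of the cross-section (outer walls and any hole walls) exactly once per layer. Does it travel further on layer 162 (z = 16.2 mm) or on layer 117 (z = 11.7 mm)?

layer 162 (z = 16.2 mm)

Layer 162 (z = 16.2): the cone contributes a regular 24-gon of circumradius 3.145 (interpolated between r1=11 and r2=3 at t=0.982) (perimeter = 2·24·3.145·sin(180°/24) = 19.71 mm); the cylinder at (3, 15.5): section is a regular 24-gon, circumradius r=5 (perimeter = 2·24·5.000·sin(180°/24) = 31.33 mm); the r=8 cylinder at (11.5, 11) gives a regular 24-gon of circumradius 8 (constant along its height) (perimeter = 2·24·8.000·sin(180°/24) = 50.12 mm); Taking the union: the regions partially overlap (shared area 18.84 mm²), so the edge portions inside another operand are dropped and the merged outline is re-measured after clipping — boundary = 82.79 mm. So its perimeter = 82.79 mm. Layer 117 (z = 11.7): the cone (r1=11→r2=3) has section circumradius 5.327 here — a regular 24-gon (perimeter = 2·24·5.327·sin(180°/24) = 33.38 mm); the r=5 cylinder at (3, 15.5) contributes a regular 24-gon of circumradius 5 (perimeter = 2·24·5.000·sin(180°/24) = 31.33 mm); the cylinder at (11.5, 11) is not intersected at this z (z outside [14.5, 21]); Combining (union): the 2 present regions are separate (no shared area or edge), so areas and boundary lengths simply add and each stays a separate island — boundary = 64.70 mm. So its perimeter = 64.70 mm. Layer 162 is larger (82.79 vs 64.70 mm).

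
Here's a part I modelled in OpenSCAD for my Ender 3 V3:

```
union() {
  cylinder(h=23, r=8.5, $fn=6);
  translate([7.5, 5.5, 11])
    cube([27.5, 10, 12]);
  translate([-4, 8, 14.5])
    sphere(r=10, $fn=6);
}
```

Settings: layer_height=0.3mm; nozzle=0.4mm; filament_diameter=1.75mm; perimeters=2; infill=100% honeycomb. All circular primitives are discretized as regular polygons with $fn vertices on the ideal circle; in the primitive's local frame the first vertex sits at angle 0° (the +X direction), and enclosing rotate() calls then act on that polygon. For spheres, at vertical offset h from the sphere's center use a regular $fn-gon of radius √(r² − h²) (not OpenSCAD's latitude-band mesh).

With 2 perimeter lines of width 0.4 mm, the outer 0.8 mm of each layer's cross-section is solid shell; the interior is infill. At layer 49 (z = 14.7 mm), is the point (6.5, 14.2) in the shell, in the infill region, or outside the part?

outside

At z = 14.7 mm: the r=8.5 cylinder gives a regular 6-gon of circumradius 8.5 (constant along its height); the 27.5×10 cube at (7.5, 5.5) contributes its full rectangle; the r=10 sphere at (-4, 8) contributes a regular 6-gon of circumradius √(10²−0.2²) = 9.998; Taking the union: the regions partially overlap (shared area 78.15 mm²), so overlapping operands fuse into one piece — 2 connected regions. Overall, the cross-section has 2 separate islands. The nearest boundary edge runs (7.50, 5.50)→(7.50, 15.50); distance from the point to it = 1.00 mm. The point is not inside any of the regions above, so it lies outside the cross-section (1.00 mm from the nearest boundary).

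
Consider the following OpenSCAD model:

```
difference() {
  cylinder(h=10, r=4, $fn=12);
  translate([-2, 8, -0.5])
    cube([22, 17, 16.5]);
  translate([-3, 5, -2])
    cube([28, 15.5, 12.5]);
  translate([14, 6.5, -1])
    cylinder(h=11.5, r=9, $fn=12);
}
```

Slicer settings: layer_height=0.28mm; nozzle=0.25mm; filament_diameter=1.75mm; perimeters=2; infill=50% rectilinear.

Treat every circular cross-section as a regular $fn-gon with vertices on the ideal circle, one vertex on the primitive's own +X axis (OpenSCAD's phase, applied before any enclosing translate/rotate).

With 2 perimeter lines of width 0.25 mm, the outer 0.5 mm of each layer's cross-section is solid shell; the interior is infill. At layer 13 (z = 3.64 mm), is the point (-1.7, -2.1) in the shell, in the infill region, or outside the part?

infill

At z = 3.64 mm: the cylinder: section is a regular 12-gon, circumradius r=4; the 22×17 cube at (-2, 8) contributes its full rectangle; the 28×15.5 cube at (-3, 5) contributes its full rectangle; the cylinder at (14, 6.5): section is a regular 12-gon, circumradius r=9; Taking the first minus the rest: starting from the r=4 cylinder, the 22×17 cube at (-2, 8) misses the remaining region (no effect); the 28×15.5 cube at (-3, 5) misses the remaining region (no effect); the r=9 cylinder at (14, 6.5) misses the remaining region (no effect) — 1 connected region. Overall, the cross-section is a single solid region. The nearest boundary edge runs (-2.00, -3.46)→(-3.46, -2.00); distance from the point to it = 1.18 mm. The point is inside the cross-section and 1.18 mm from the nearest boundary — more than the 0.5 mm shell width (2 × 0.25), so it's in the infill interior.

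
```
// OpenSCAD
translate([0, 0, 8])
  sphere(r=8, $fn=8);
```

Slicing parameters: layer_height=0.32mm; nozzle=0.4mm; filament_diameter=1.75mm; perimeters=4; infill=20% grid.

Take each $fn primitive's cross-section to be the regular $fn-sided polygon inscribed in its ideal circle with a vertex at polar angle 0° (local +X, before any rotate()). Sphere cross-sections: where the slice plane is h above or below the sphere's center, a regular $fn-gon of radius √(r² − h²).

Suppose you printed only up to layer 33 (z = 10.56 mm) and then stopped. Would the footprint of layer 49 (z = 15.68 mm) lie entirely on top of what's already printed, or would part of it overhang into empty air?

entirely on top

Compare the two slices. At z = 10.56: the r=8 sphere slices to a regular 8-gon of circumradius 7.579 (√(r²−h²) with h=2.56 from center) (area = (8/2)·7.579²·sin(360°/8) = 162.48 mm²). At z = 15.68: the sphere: section is a regular 8-gon, circumradius = √(r²−h²) = √(8²−7.68²) = 2.240 (area = (8/2)·2.240²·sin(360°/8) = 14.19 mm²). Checking containment: the cross-section at z = 15.68 is a subset of the cross-section at z = 10.56.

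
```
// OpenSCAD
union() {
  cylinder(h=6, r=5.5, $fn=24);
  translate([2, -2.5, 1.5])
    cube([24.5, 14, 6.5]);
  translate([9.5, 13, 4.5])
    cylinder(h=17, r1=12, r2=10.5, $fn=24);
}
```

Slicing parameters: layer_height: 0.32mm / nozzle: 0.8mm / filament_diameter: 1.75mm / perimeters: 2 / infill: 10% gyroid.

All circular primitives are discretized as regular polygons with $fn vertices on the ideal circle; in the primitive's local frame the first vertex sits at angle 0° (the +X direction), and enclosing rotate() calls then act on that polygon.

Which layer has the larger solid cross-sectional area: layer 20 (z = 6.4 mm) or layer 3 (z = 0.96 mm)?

layer 20 (z = 6.4 mm)

Layer 20 (z = 6.4): the cylinder is absent (z outside [0, 6]); the cube at (2, -2.5) (footprint 24.5×14) is included at this height (area 343.00 mm²); the cone at (9.5, 13) contributes a regular 24-gon of circumradius 11.832 (interpolated between r1=12 and r2=10.5 at t=0.112) (area = (24/2)·11.832²·sin(360°/24) = 434.83 mm²); Merging all regions: the regions partially overlap — summed areas 777.83 mm² minus the doubly-counted overlap 161.67 mm² gives 616.16 mm² — area = 616.16 mm². So its area = 616.16 mm². Layer 3 (z = 0.96): the r=5.5 cylinder contributes a regular 24-gon of circumradius 5.5 (area = (24/2)·5.500²·sin(360°/24) = 93.95 mm²); the cube at (2, -2.5) is not intersected at this z (z outside [1.5, 8]); the cone at (9.5, 13) does not reach this height (z outside [4.5, 21.5]); Taking the union: only the r=5.5 cylinder is present, so the union is just that shape — area = 93.95 mm². So its area = 93.95 mm². Layer 20 is larger (616.16 vs 93.95 mm²).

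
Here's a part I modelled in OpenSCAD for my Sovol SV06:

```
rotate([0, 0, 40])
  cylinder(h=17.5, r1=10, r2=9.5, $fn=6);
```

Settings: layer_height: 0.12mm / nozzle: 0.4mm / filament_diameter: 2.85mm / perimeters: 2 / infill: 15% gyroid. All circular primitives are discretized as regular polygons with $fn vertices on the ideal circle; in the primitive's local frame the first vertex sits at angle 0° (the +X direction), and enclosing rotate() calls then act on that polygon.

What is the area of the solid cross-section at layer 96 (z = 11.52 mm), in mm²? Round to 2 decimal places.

At z = 11.52 mm: the cone contributes a regular 6-gon of circumradius 9.671 (interpolated between r1=10 and r2=9.5 at t=0.658) (area = (6/2)·9.671²·sin(360°/6) = 242.99 mm²); (whole slice rotated 40° about Z — lengths, areas and connectivity unchanged). Overall, the cross-section is a single solid region. Net area = 242.99 mm².

242.99 mm²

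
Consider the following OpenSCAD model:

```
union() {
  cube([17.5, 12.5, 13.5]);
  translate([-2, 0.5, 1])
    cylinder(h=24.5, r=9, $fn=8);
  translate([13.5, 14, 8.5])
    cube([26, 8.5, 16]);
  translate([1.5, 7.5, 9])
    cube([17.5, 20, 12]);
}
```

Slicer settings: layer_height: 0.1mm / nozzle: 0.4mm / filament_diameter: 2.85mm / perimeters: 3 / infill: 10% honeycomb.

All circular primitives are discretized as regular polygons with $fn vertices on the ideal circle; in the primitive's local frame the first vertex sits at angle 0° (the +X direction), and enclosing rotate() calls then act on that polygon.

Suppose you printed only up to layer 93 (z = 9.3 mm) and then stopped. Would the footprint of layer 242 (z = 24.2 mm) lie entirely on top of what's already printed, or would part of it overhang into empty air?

Compare the two slices. At z = 9.3: the cube is present — its section is the full 17.5×12.5 rectangle (area 218.75 mm²); the r=9 cylinder at (-2, 0.5) gives a regular 8-gon of circumradius 9 (constant along its height) (area = (8/2)·9.000²·sin(360°/8) = 229.10 mm²); the 26×8.5 cube at (13.5, 14) contributes its full rectangle (area 221.00 mm²); the cube at (1.5, 7.5) is present — its section is the full 17.5×20 rectangle (area 350.00 mm²); Taking the union: the regions partially overlap — summed areas 1018.85 mm² minus the doubly-counted overlap 170.30 mm² gives 848.55 mm² — area = 848.55 mm². At z = 24.2: the cube is absent (z outside [0, 13.5]); the r=9 cylinder at (-2, 0.5) gives a regular 8-gon of circumradius 9 (constant along its height) (area = (8/2)·9.000²·sin(360°/8) = 229.10 mm²); the cube at (13.5, 14) is present — its section is the full 26×8.5 rectangle (area 221.00 mm²); the cube at (1.5, 7.5) is not intersected at this z (z outside [9, 21]); Merging all regions: the 2 present regions are separate (no shared area or edge), so areas and boundary lengths simply add and each stays a separate island — area = 450.10 mm². Checking containment: the cross-section at z = 24.2 is a subset of the cross-section at z = 9.3.

entirely on top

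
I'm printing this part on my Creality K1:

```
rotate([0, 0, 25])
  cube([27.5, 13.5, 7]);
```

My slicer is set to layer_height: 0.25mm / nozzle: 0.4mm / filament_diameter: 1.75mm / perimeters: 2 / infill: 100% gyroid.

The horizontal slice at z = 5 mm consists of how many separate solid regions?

1

At z = 5 mm: the 27.5×13.5 cube contributes its full rectangle; (whole slice rotated 25° about Z — lengths, areas and connectivity unchanged). The result has 1 disconnected region.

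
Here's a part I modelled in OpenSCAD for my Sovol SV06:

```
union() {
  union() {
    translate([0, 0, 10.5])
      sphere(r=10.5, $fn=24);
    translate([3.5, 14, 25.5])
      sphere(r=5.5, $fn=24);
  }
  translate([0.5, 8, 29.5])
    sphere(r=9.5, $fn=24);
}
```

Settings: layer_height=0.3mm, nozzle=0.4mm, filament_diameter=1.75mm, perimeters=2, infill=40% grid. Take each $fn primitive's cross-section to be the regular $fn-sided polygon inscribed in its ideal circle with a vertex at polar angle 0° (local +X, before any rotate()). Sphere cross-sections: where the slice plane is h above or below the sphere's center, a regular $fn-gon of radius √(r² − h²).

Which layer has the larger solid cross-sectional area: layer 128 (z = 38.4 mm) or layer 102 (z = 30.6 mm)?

layer 102 (z = 30.6 mm)

Layer 128 (z = 38.4): the sphere is not intersected at this z (|z−center|=27.900 > r=10.5); the sphere at (3.5, 14) does not reach this height (|z−center|=12.900 > r=5.5); Merging all regions: nothing is present at this height; the r=9.5 sphere at (0.5, 8) slices to a regular 24-gon of circumradius 3.323 (√(r²−h²) with h=8.9 from center) (area = (24/2)·3.323²·sin(360°/24) = 34.29 mm²); Taking the union: only the r=9.5 sphere at (0.5, 8) is present, so the union is just that shape — area = 34.29 mm². So its area = 34.29 mm². Layer 102 (z = 30.6): the sphere does not reach this height (|z−center|=20.100 > r=10.5); the r=5.5 sphere at (3.5, 14) contributes a regular 24-gon of circumradius √(5.5²−5.1²) = 2.059 (area = (24/2)·2.059²·sin(360°/24) = 13.17 mm²); Combining (union): only the r=5.5 sphere at (3.5, 14) is present, so the union is just that shape — area = 13.17 mm²; the r=9.5 sphere at (0.5, 8) slices to a regular 24-gon of circumradius 9.436 (√(r²−h²) with h=1.1 from center) (area = (24/2)·9.436²·sin(360°/24) = 276.54 mm²); Merging all regions: the result so far lies entirely inside the r=9.5 sphere at (0.5, 8), so the union is just the r=9.5 sphere at (0.5, 8) — area = 276.54 mm². So its area = 276.54 mm². Layer 102 is larger (276.54 vs 34.29 mm²).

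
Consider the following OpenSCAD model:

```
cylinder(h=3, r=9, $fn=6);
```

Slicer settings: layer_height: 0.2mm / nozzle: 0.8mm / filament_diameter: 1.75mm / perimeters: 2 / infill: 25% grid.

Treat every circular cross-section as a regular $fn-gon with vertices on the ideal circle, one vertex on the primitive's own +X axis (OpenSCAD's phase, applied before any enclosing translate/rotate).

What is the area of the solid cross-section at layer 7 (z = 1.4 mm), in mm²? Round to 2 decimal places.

210.44 mm²

At z = 1.4 mm: the cylinder: section is a regular 6-gon, circumradius r=9 (area = (6/2)·9.000²·sin(360°/6) = 210.44 mm²). Overall, the cross-section is a single solid region. Net area = 210.44 mm².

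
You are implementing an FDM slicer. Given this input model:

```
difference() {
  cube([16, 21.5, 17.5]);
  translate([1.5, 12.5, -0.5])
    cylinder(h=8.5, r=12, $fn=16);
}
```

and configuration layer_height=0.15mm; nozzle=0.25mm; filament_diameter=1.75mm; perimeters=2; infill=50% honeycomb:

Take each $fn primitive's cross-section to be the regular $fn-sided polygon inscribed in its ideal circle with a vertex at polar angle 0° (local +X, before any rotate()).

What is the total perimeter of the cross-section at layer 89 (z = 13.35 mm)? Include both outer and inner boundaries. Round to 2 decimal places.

At z = 13.35 mm: the cube (footprint 16×21.5) is included at this height (perimeter 75.00 mm); the cylinder at (1.5, 12.5) is absent (z outside [-0.5, 8]); After the difference (first − rest): none of the subtracted shapes is present at this height, so the 16×21.5 cube is unchanged — boundary = 75.00 mm. Overall, the cross-section is a single solid region. Total boundary length (outer) = 75.00 mm.

75.00 mm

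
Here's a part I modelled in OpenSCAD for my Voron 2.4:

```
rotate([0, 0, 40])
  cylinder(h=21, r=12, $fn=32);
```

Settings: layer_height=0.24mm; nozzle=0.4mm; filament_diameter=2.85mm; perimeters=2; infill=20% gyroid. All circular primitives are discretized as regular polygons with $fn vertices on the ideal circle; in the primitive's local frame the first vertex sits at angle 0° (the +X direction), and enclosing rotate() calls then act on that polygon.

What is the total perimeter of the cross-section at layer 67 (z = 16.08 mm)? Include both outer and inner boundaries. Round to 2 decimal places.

At z = 16.08 mm: the r=12 cylinder contributes a regular 32-gon of circumradius 12 (perimeter = 2·32·12.000·sin(180°/32) = 75.28 mm); (whole slice rotated 40° about Z — lengths, areas and connectivity unchanged). Overall, the cross-section is a single solid region. Total boundary length (outer) = 75.28 mm.

75.28 mm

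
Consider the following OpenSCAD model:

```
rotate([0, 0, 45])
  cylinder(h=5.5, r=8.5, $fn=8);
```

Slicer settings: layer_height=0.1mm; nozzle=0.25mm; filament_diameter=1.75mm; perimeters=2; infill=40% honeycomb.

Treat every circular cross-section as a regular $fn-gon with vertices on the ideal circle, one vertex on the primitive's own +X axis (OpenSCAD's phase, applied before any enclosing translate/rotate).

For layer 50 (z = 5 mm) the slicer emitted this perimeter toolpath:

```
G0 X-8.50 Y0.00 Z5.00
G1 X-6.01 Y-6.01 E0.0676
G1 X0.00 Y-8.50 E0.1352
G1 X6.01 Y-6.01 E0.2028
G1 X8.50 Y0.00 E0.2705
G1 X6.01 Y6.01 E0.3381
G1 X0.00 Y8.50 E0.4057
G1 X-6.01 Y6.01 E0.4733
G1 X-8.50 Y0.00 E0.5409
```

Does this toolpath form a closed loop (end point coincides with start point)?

Start point (G0): (-8.50, 0.00). End point (last G1): the path returns to the start — closed.

yes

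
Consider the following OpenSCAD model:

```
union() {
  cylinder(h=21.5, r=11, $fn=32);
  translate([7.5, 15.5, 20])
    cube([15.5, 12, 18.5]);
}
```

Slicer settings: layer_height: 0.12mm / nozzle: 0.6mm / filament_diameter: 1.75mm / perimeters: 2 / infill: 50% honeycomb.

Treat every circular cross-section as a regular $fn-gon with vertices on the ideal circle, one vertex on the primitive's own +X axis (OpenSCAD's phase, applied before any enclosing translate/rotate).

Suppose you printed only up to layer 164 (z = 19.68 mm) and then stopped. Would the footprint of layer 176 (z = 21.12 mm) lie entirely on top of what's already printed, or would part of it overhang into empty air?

part overhangs

Compare the two slices. At z = 19.68: the r=11 cylinder gives a regular 32-gon of circumradius 11 (constant along its height) (area = (32/2)·11.000²·sin(360°/32) = 377.69 mm²); the cube at (7.5, 15.5) is absent (z outside [20, 38.5]); Taking the union: only the r=11 cylinder is present, so the union is just that shape — area = 377.69 mm². At z = 21.12: the r=11 cylinder contributes a regular 32-gon of circumradius 11 (area = (32/2)·11.000²·sin(360°/32) = 377.69 mm²); the cube at (7.5, 15.5) (footprint 15.5×12) is included at this height (area 186.00 mm²); Taking the union: the 2 present regions are separate (no shared area or edge), so areas and boundary lengths simply add and each stays a separate island — area = 563.69 mm². Checking containment: at z = 21.12 the cross-section extends beyond the z = 19.68 cross-section by about 186.00 mm².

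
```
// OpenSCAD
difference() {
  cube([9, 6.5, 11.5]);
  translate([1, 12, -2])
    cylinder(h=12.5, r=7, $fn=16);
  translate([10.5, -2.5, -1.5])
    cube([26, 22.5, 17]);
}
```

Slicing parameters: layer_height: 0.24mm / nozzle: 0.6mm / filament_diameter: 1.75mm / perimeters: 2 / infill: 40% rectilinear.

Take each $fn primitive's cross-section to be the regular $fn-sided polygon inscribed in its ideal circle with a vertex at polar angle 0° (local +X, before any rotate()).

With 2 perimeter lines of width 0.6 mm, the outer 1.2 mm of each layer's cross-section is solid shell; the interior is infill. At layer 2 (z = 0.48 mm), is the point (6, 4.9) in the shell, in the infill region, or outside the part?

At z = 0.48 mm: the cube (footprint 9×6.5) is included at this height; the r=7 cylinder at (1, 12) contributes a regular 16-gon of circumradius 7; the cube at (10.5, -2.5) (footprint 26×22.5) is included at this height; Taking the first minus the rest: starting from the 9×6.5 cube, the r=7 cylinder at (1, 12) partially overlaps it — only the 5.40 mm² overlap (of its 150.01 mm²) is removed, clipping the outline; the 26×22.5 cube at (10.5, -2.5) misses the remaining region (no effect) — 1 connected region. Overall, the cross-section is a single solid region. The nearest boundary edge runs (5.13, 6.50)→(9.00, 6.50); distance from the point to it = 1.60 mm. The point is inside the cross-section and 1.60 mm from the nearest boundary — more than the 1.2 mm shell width (2 × 0.6), so it's in the infill interior.

infill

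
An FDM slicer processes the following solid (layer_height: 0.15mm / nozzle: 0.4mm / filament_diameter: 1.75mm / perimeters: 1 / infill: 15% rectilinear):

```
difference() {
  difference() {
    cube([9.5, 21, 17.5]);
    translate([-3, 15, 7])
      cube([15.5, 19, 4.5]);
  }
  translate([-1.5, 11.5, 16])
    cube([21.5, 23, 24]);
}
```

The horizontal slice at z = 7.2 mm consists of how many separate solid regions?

1

At z = 7.2 mm: the cube is present — its section is the full 9.5×21 rectangle; the cube at (-3, 15) is present — its section is the full 15.5×19 rectangle; Taking the first minus the rest: starting from the 9.5×21 cube, the 15.5×19 cube at (-3, 15) partially overlaps it — only the 57.00 mm² overlap (of its 294.50 mm²) is removed, clipping the outline — 1 connected region; the cube at (-1.5, 11.5) is not intersected at this z (z outside [16, 40]); After the difference (first − rest): none of the subtracted shapes is present at this height, so the result so far is unchanged — 1 connected region. The result has 1 disconnected region.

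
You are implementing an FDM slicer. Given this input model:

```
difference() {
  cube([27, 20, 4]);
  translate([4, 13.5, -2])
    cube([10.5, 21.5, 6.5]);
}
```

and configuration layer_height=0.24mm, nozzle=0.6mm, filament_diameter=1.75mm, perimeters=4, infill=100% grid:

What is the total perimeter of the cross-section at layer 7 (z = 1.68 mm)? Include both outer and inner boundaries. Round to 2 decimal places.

At z = 1.68 mm: the cube is present — its section is the full 27×20 rectangle (perimeter 94.00 mm); the cube at (4, 13.5) (footprint 10.5×21.5) is included at this height (perimeter 64.00 mm); Subtracting the remaining from the first: starting from the 27×20 cube, the 10.5×21.5 cube at (4, 13.5) partially overlaps it — only the 68.25 mm² overlap (of its 225.75 mm²) is removed, clipping the outline — boundary = 107.00 mm. Overall, the cross-section is a single solid region. Total boundary length (outer) = 107.00 mm.

107.00 mm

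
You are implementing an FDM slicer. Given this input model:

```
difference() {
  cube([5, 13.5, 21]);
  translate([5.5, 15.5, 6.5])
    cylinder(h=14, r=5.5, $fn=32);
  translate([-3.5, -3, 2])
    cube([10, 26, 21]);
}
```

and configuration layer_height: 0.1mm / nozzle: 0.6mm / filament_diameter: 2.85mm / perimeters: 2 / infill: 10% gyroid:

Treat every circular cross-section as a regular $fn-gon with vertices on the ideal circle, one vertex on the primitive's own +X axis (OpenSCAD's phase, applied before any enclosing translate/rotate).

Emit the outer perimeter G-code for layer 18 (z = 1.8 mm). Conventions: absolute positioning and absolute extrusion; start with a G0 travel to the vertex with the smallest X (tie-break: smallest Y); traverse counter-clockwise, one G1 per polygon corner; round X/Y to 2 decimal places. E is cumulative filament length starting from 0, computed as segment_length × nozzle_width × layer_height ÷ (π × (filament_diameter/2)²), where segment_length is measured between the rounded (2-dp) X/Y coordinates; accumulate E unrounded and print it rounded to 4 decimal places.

G0 X0.00 Y0.00 Z1.80
G1 X5.00 Y0.00 E0.0470
G1 X5.00 Y13.50 E0.1740
G1 X0.00 Y13.50 E0.2210
G1 X0.00 Y0.00 E0.3480

At z = 1.8 mm: the cube (footprint 5×13.5) is included at this height; the cylinder at (5.5, 15.5) is not intersected at this z (z outside [6.5, 20.5]); the cube at (-3.5, -3) is absent (z outside [2, 23]); After the difference (first − rest): none of the subtracted shapes is present at this height, so the 5×13.5 cube is unchanged — 1 connected region. The outline is a single polygon with 4 vertices. Extrusion per mm of travel: 0.6 × 0.1 / (π × 1.425²) = 0.009405. Accumulating E over each segment gives final E = 0.3480.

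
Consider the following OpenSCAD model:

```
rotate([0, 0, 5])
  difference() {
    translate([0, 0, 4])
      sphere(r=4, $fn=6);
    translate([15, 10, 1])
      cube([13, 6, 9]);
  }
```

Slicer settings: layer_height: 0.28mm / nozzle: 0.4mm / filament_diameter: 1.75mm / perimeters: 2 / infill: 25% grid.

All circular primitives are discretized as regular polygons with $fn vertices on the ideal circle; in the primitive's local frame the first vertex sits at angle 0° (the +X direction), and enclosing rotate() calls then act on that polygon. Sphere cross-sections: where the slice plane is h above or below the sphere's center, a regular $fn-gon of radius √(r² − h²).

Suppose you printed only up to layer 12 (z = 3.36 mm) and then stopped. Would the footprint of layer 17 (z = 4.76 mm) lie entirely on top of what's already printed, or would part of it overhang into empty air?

Compare the two slices. At z = 3.36: the r=4 sphere slices to a regular 6-gon of circumradius 3.948 (√(r²−h²) with h=0.64 from center) (area = (6/2)·3.948²·sin(360°/6) = 40.51 mm²); the 13×6 cube at (15, 10) contributes its full rectangle (area 78.00 mm²); Taking the first minus the rest: starting from the r=4 sphere (40.51 mm²), the 13×6 cube at (15, 10) misses the remaining region (no effect) — area = 40.51 mm²; (rotated 5° about Z; rotation is an isometry so areas/perimeters/island counts are preserved). At z = 4.76: the r=4 sphere contributes a regular 6-gon of circumradius √(4²−0.76²) = 3.927 (area = (6/2)·3.927²·sin(360°/6) = 40.07 mm²); the cube at (15, 10) is present — its section is the full 13×6 rectangle (area 78.00 mm²); Taking the first minus the rest: starting from the r=4 sphere (40.07 mm²), the 13×6 cube at (15, 10) misses the remaining region (no effect) — area = 40.07 mm²; (rotated 5° about Z; rotation is an isometry so areas/perimeters/island counts are preserved). Checking containment: the cross-section at z = 4.76 is a subset of the cross-section at z = 3.36.

entirely on top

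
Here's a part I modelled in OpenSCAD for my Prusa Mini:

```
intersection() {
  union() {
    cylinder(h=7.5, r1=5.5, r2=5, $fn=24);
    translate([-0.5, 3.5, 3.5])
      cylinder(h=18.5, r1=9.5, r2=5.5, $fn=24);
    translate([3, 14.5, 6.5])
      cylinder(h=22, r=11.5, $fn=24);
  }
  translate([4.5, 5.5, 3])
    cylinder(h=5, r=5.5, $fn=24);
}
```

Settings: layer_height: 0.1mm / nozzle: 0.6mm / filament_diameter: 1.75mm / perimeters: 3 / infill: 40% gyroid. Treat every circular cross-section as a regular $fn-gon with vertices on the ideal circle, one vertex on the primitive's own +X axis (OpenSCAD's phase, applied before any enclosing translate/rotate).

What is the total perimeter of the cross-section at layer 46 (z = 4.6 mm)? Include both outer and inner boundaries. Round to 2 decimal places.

At z = 4.6 mm: the cone contributes a regular 24-gon of circumradius 5.193 (interpolated between r1=5.5 and r2=5 at t=0.613) (perimeter = 2·24·5.193·sin(180°/24) = 32.54 mm); the cone at (-0.5, 3.5): at t=0.059 of its height the radius interpolates to r₁+(r₂−r₁)t = 9.262, giving a regular 24-gon of that circumradius (perimeter = 2·24·9.262·sin(180°/24) = 58.03 mm); the cylinder at (3, 14.5) does not reach this height (z outside [6.5, 28.5]); Merging all regions: the cone lies entirely inside the cone at (-0.5, 3.5), so the union is just the cone at (-0.5, 3.5) — boundary = 58.03 mm; the cylinder at (4.5, 5.5): section is a regular 24-gon, circumradius r=5.5 (perimeter = 2·24·5.500·sin(180°/24) = 34.46 mm); Keeping only the common overlap: the r=5.5 cylinder at (4.5, 5.5) partially overlaps the result so far; clipping to the common part keeps 81.84 mm² — boundary = 32.60 mm. Overall, the cross-section is a single solid region. Total boundary length (outer) = 32.60 mm.

32.60 mm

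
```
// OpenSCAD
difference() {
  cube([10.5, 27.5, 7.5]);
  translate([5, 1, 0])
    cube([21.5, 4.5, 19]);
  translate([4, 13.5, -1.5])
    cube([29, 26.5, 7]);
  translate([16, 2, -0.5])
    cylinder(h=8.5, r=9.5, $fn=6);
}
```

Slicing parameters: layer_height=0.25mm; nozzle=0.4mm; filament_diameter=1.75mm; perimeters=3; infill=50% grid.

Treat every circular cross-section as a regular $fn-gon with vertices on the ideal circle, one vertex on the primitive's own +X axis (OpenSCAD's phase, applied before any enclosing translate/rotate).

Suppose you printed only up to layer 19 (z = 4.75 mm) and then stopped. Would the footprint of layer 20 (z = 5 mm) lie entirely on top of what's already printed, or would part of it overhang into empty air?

Compare the two slices. At z = 4.75: the 10.5×27.5 cube contributes its full rectangle (area 288.75 mm²); the cube at (5, 1) (footprint 21.5×4.5) is included at this height (area 96.75 mm²); the 29×26.5 cube at (4, 13.5) contributes its full rectangle (area 768.50 mm²); the r=9.5 cylinder at (16, 2) gives a regular 6-gon of circumradius 9.5 (constant along its height) (area = (6/2)·9.500²·sin(360°/6) = 234.48 mm²); Subtracting the remaining from the first: starting from the 10.5×27.5 cube (288.75 mm²), the 21.5×4.5 cube at (5, 1) partially overlaps it — only the 24.75 mm² overlap (of its 96.75 mm²) is removed, clipping the outline; the 29×26.5 cube at (4, 13.5) partially overlaps it — only the 91.00 mm² overlap (of its 768.50 mm²) is removed, clipping the outline; the r=9.5 cylinder at (16, 2) partially overlaps it — only the 6.53 mm² overlap (of its 234.48 mm²) is removed, clipping the outline — area = 166.47 mm². At z = 5: the cube (footprint 10.5×27.5) is included at this height (area 288.75 mm²); the 21.5×4.5 cube at (5, 1) contributes its full rectangle (area 96.75 mm²); the cube at (4, 13.5) is present — its section is the full 29×26.5 rectangle (area 768.50 mm²); the r=9.5 cylinder at (16, 2) gives a regular 6-gon of circumradius 9.5 (constant along its height) (area = (6/2)·9.500²·sin(360°/6) = 234.48 mm²); Subtracting the remaining from the first: starting from the 10.5×27.5 cube (288.75 mm²), the 21.5×4.5 cube at (5, 1) partially overlaps it — only the 24.75 mm² overlap (of its 96.75 mm²) is removed, clipping the outline; the 29×26.5 cube at (4, 13.5) partially overlaps it — only the 91.00 mm² overlap (of its 768.50 mm²) is removed, clipping the outline; the r=9.5 cylinder at (16, 2) partially overlaps it — only the 6.53 mm² overlap (of its 234.48 mm²) is removed, clipping the outline — area = 166.47 mm². Checking containment: the cross-section at z = 5 is a subset of the cross-section at z = 4.75.

entirely on top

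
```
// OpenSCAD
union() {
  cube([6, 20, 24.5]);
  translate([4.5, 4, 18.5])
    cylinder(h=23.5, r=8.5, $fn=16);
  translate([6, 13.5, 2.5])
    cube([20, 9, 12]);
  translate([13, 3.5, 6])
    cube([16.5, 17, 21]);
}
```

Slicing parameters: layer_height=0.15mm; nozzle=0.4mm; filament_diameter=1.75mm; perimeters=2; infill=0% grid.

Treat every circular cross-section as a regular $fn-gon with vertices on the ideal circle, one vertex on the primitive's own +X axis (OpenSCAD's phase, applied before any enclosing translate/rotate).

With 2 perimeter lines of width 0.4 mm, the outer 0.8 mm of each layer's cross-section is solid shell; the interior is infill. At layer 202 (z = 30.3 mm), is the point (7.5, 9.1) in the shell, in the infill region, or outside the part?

infill

At z = 30.3 mm: the cube is absent (z outside [0, 24.5]); the r=8.5 cylinder at (4.5, 4) gives a regular 16-gon of circumradius 8.5 (constant along its height); the cube at (6, 13.5) is not intersected at this z (z outside [2.5, 14.5]); the cube at (13, 3.5) is absent (z outside [6, 27]); Combining (union): only the r=8.5 cylinder at (4.5, 4) is present, so the union is just that shape — 1 connected region. Overall, the cross-section is a single solid region. The nearest boundary edge runs (10.51, 10.01)→(7.75, 11.85); distance from the point to it = 2.43 mm. The point is inside the cross-section and 2.43 mm from the nearest boundary — more than the 0.8 mm shell width (2 × 0.4), so it's in the infill interior.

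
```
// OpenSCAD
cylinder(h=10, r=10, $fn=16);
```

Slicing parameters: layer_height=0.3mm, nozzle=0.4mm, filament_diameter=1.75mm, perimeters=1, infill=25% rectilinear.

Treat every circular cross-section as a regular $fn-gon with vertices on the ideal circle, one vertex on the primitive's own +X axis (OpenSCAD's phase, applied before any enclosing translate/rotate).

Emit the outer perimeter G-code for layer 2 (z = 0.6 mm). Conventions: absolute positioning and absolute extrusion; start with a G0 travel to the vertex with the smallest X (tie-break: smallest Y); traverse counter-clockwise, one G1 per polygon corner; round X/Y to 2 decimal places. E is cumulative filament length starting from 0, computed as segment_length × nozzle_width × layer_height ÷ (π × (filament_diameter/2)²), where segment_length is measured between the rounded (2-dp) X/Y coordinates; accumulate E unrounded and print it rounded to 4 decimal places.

G0 X-10.00 Y0.00 Z0.60
G1 X-9.24 Y-3.83 E0.1948
G1 X-7.07 Y-7.07 E0.3894
G1 X-3.83 Y-9.24 E0.5839
G1 X0.00 Y-10.00 E0.7787
G1 X3.83 Y-9.24 E0.9735
G1 X7.07 Y-7.07 E1.1681
G1 X9.24 Y-3.83 E1.3626
G1 X10.00 Y0.00 E1.5574
G1 X9.24 Y3.83 E1.7522
G1 X7.07 Y7.07 E1.9468
G1 X3.83 Y9.24 E2.1413
G1 X0.00 Y10.00 E2.3361
G1 X-3.83 Y9.24 E2.5309
G1 X-7.07 Y7.07 E2.7255
G1 X-9.24 Y3.83 E2.9200
G1 X-10.00 Y0.00 E3.1148

At z = 0.6 mm: the r=10 cylinder gives a regular 16-gon of circumradius 10 (constant along its height). The outline is a single polygon with 16 vertices. Extrusion per mm of travel: 0.4 × 0.3 / (π × 0.875²) = 0.049890. Accumulating E over each segment gives final E = 3.1148.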